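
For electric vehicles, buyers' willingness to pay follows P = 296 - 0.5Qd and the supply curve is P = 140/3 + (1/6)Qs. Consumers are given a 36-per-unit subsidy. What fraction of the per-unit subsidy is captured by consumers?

Pre-subsidy: 296 - 0.5Q = 140/3 + (1/6)Q gives Q* = 374 and P* = 109.
With the rebate, buyers effectively pay Pb = Ps − 36, where Ps is the price sellers receive.
On the curves, Pb = 296 - 0.5Q and Ps = 140/3 + (1/6)Q; the wedge Ps − Pb = 36 gives 140/3 + (1/6)Q − (296 - 0.5Q) = 36, so Q' = 428.
Then Pb = 296 − 0.5·428 = 82 and Ps = 140/3 + (1/6)·428 = 118.
Buyers' price falls by P* − Pb = 109 − 82 = 27; sellers' price rises by Ps − P* = 118 − 109 = 9.
So consumers capture 27/36 = 0.75 of each unit of subsidy.

Consumer share = 0.75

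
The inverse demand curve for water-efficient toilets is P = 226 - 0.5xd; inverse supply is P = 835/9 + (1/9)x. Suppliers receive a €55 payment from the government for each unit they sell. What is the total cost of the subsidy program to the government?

Pre-subsidy: 226 - 0.5x = 835/9 + (1/9)x gives x* = 218 and P* = 117.
With the subsidy, sellers receive Ps = Pb + 55 for each unit, where Pb is the price buyers pay.
On the curves, Pb = 226 - 0.5x and Ps = 835/9 + (1/9)x; the wedge Ps − Pb = 55 gives 835/9 + (1/9)x − (226 - 0.5x) = 55, so x' = 308.
Then Pb = 226 − 0.5·308 = 72 and Ps = 835/9 + (1/9)·308 = 127.
Government outlay = subsidy × quantity = 55 × 308 = 16940.

Government cost = €16940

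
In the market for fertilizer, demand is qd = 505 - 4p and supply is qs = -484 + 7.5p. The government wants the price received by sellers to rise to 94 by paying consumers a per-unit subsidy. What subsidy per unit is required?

At a seller price of 94, quantity supplied is -484 + 7.5·94 = 221.
Buyers absorb 221 only when they pay pb with 505 − 4·pb = 221, i.e. pb = 71.
s = ps − pb = 94 − 71 = 23.

Required subsidy s = 23 per unit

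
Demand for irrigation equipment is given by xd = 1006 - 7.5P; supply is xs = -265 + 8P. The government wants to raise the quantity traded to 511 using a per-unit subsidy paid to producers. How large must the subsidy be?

Required subsidy s = 31 per unit

At x = 511, invert demand for the buyer price: Pb = (1006 − 511)/7.5 = 66; invert supply for the seller price: Ps = (511 − (-265))/8 = 97.
The subsidy must fill the gap: s = Ps − Pb = 97 − 66 = 31.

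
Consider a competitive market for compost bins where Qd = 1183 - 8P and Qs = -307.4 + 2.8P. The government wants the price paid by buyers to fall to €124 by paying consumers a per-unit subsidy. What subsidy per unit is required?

At a buyer price of 124, quantity demanded is 1183 − 8·124 = 191.
Sellers supply 191 only when they receive Ps with -307.4 + 2.8·Ps = 191, i.e. Ps = 178.
s = Ps − Pb = 178 − 124 = 54.

Required subsidy s = €54 per unit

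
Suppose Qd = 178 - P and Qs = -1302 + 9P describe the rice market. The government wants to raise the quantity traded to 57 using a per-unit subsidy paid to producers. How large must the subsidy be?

Required subsidy s = 30 per unit

At Q = 57, invert demand for the buyer price: Pb = (178 − 57)/1 = 121; invert supply for the seller price: Ps = (57 − (-1302))/9 = 151.
The subsidy must fill the gap: s = Ps − Pb = 151 − 121 = 30.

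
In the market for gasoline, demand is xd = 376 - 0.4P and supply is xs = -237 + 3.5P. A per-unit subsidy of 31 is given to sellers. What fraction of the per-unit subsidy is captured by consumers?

Pre-subsidy: 376 - 0.4P = -237 + 3.5P gives P* = 6130/39, x* = 12212/39.
With the subsidy, sellers receive Ps = Pb + 31 for each unit, where Pb is the price buyers pay.
Supply in terms of Pb becomes xs = -237 + 3.5(Pb + 31) = -128.5 + 3.5Pb. Setting this equal to demand: 376 - 0.4Pb = -128.5 + 3.5Pb, so Pb = 5045/39.
Sellers receive Ps = 5045/39 + 31 = 6254/39; x' = 376 − 0.4·(5045/39) = 12646/39.
Buyers' price falls by P* − Pb = 6130/39 − 5045/39 = 1085/39; sellers' price rises by Ps − P* = 6254/39 − 6130/39 = 124/39.
So consumers capture (1085/39)/31 = 35/39 of each unit of subsidy.

Consumer share = 35/39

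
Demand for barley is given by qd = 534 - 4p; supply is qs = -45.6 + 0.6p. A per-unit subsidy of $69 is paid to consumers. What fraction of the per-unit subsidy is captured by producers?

Producer share = 20/23

Pre-subsidy: 534 - 4p = -45.6 + 0.6p gives p* = 126, q* = 30.
With the rebate, buyers effectively pay pb = ps − 69, where ps is the price sellers receive.
Demand in terms of ps becomes qd = 534 − 4(ps − 69) = 810 - 4ps. Setting this equal to supply: 810 - 4ps = -45.6 + 0.6ps, so ps = 186.
Buyers pay pb = 186 − 69 = 117; q' = -45.6 + 0.6·186 = 66.
Buyers' price falls by p* − pb = 126 − 117 = 9; sellers' price rises by ps − p* = 186 − 126 = 60.
So producers capture 60/69 = 20/23 of each unit of subsidy.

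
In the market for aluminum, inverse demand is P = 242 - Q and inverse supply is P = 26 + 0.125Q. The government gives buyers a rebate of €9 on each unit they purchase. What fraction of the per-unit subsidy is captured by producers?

Producer share = 1/9

Pre-subsidy: 242 - Q = 26 + 0.125Q gives Q* = 192 and P* = 50.
With the rebate, buyers effectively pay Pb = Ps − 9, where Ps is the price sellers receive.
On the curves, Pb = 242 - Q and Ps = 26 + 0.125Q; the wedge Ps − Pb = 9 gives 26 + 0.125Q − (242 - Q) = 9, so Q' = 200.
Then Pb = 242 − 1·200 = 42 and Ps = 26 + 0.125·200 = 51.
Buyers' price falls by P* − Pb = 50 − 42 = 8; sellers' price rises by Ps − P* = 51 − 50 = 1.
So producers capture 1/9 = 1/9 of each unit of subsidy.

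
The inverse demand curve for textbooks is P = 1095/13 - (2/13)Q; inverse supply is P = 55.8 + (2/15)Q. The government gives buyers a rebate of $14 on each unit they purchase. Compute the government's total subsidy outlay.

Pre-subsidy: 1095/13 - (2/13)Q = 55.8 + (2/15)Q gives Q* = 99 and P* = 69.
With the rebate, buyers effectively pay Pb = Ps − 14, where Ps is the price sellers receive.
On the curves, Pb = 1095/13 - (2/13)Q and Ps = 55.8 + (2/15)Q; the wedge Ps − Pb = 14 gives 55.8 + (2/15)Q − (1095/13 - (2/13)Q) = 14, so Q' = 147.75.
Then Pb = 1095/13 − (2/13)·147.75 = 61.5 and Ps = 55.8 + (2/15)·147.75 = 75.5.
Government outlay = subsidy × quantity = 14 × 147.75 = 2068.5.

Government cost = $2068.5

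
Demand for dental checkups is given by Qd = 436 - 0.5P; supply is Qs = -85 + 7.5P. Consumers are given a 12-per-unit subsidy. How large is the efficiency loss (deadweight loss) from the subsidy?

Deadweight loss = 33.75

Pre-subsidy: 436 - 0.5P = -85 + 7.5P gives P* = 65.125, Q* = 403.4375.
With the rebate, buyers effectively pay Pb = Ps − 12, where Ps is the price sellers receive.
Demand in terms of Ps becomes Qd = 436 − 0.5(Ps − 12) = 442 - 0.5Ps. Setting this equal to supply: 442 - 0.5Ps = -85 + 7.5Ps, so Ps = 65.875.
Buyers pay Pb = 65.875 − 12 = 53.875; Q' = -85 + 7.5·65.875 = 409.0625.
The subsidy expands output by 409.0625 − 403.4375 = 5.625 past the efficient level; on those units the gap between marginal cost and willingness to pay runs from 0 up to 12.
DWL = ½ × 12 × 5.625 = 33.75.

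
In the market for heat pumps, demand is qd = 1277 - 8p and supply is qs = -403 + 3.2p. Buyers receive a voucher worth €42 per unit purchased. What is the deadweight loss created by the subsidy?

Pre-subsidy: 1277 - 8p = -403 + 3.2p gives p* = 150, q* = 77.
With the rebate, buyers effectively pay pb = ps − 42, where ps is the price sellers receive.
Demand in terms of ps becomes qd = 1277 − 8(ps − 42) = 1613 - 8ps. Setting this equal to supply: 1613 - 8ps = -403 + 3.2ps, so ps = 180.
Buyers pay pb = 180 − 42 = 138; q' = -403 + 3.2·180 = 173.
The subsidy expands output by 173 − 77 = 96 past the efficient level; on those units the gap between marginal cost and willingness to pay runs from 0 up to 42.
DWL = ½ × 42 × 96 = 2016.

Deadweight loss = €2016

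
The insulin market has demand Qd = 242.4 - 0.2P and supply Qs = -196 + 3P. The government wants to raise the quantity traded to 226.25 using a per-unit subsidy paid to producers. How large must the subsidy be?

Required subsidy s = 60 per unit

At Q = 226.25, invert demand for the buyer price: Pb = (242.4 − 226.25)/0.2 = 80.75; invert supply for the seller price: Ps = (226.25 − (-196))/3 = 140.75.
The subsidy must fill the gap: s = Ps − Pb = 140.75 − 80.75 = 60.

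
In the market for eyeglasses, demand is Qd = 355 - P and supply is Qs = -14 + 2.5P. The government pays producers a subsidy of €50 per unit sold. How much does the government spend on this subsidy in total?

Government cost = 99850/7

Pre-subsidy: 355 - P = -14 + 2.5P gives P* = 738/7, Q* = 1747/7.
With the subsidy, sellers receive Ps = Pb + 50 for each unit, where Pb is the price buyers pay.
Supply in terms of Pb becomes Qs = -14 + 2.5(Pb + 50) = 111 + 2.5Pb. Setting this equal to demand: 355 - Pb = 111 + 2.5Pb, so Pb = 488/7.
Sellers receive Ps = 488/7 + 50 = 838/7; Q' = 355 − 1·(488/7) = 1997/7.
Government outlay = subsidy × quantity = 50 × 1997/7 = 99850/7.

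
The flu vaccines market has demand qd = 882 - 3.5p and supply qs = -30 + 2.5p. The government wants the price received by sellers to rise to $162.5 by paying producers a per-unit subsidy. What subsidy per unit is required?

Required subsidy s = $18 per unit

At a seller price of 162.5, quantity supplied is -30 + 2.5·162.5 = 376.25.
Buyers absorb 376.25 only when they pay pb with 882 − 3.5·pb = 376.25, i.e. pb = 144.5.
s = ps − pb = 162.5 − 144.5 = 18.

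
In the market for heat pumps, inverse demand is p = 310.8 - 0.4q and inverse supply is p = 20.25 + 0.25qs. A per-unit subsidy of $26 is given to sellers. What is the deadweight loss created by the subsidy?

Pre-subsidy: 310.8 - 0.4q = 20.25 + 0.25q gives q* = 447 and p* = 132.
With the subsidy, sellers receive ps = pb + 26 for each unit, where pb is the price buyers pay.
On the curves, pb = 310.8 - 0.4q and ps = 20.25 + 0.25q; the wedge ps − pb = 26 gives 20.25 + 0.25q − (310.8 - 0.4q) = 26, so q' = 487.
Then pb = 310.8 − 0.4·487 = 116 and ps = 20.25 + 0.25·487 = 142.
The subsidy expands output by 487 − 447 = 40 past the efficient level; on those units the gap between marginal cost and willingness to pay runs from 0 up to 26.
DWL = ½ × 26 × 40 = 520.

Deadweight loss = $520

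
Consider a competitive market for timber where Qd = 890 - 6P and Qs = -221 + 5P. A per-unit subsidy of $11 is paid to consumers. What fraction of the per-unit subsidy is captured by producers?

Pre-subsidy: 890 - 6P = -221 + 5P gives P* = 101, Q* = 284.
With the rebate, buyers effectively pay Pb = Ps − 11, where Ps is the price sellers receive.
Demand in terms of Ps becomes Qd = 890 − 6(Ps − 11) = 956 - 6Ps. Setting this equal to supply: 956 - 6Ps = -221 + 5Ps, so Ps = 107.
Buyers pay Pb = 107 − 11 = 96; Q' = -221 + 5·107 = 314.
Buyers' price falls by P* − Pb = 101 − 96 = 5; sellers' price rises by Ps − P* = 107 − 101 = 6.
So producers capture 6/11 = 6/11 of each unit of subsidy.

Producer share = 6/11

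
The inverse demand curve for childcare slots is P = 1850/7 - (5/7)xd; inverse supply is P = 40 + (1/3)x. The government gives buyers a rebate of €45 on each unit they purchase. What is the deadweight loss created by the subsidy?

Deadweight loss = 42525/44

Pre-subsidy: 1850/7 - (5/7)x = 40 + (1/3)x gives x* = 2355/11 and P* = 1225/11.
With the rebate, buyers effectively pay Pb = Ps − 45, where Ps is the price sellers receive.
On the curves, Pb = 1850/7 - (5/7)x and Ps = 40 + (1/3)x; the wedge Ps − Pb = 45 gives 40 + (1/3)x − (1850/7 - (5/7)x) = 45, so x' = 5655/22.
Then Pb = 1850/7 − (5/7)·(5655/22) = 1775/22 and Ps = 40 + (1/3)·(5655/22) = 2765/22.
The subsidy expands output by 5655/22 − 2355/11 = 945/22 past the efficient level; on those units the gap between marginal cost and willingness to pay runs from 0 up to 45.
DWL = ½ × 45 × 945/22 = 42525/44.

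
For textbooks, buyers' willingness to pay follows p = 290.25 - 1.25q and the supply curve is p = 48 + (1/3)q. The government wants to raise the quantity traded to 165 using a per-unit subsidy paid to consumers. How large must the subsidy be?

Required subsidy s = 19 per unit

At q = 165, from the demand curve buyers pay pb = 290.25 − 1.25·165 = 84; from the supply curve sellers need ps = 48 + (1/3)·165 = 103.
The subsidy must fill the gap: s = ps − pb = 103 − 84 = 19.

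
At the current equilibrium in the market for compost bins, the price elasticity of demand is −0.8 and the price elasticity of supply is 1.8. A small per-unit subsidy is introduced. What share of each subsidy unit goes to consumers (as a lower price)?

Consumer share = 9/13

For a small subsidy around the equilibrium, the benefit split depends on the relative slopes, which at a point are proportional to the elasticities.
Buyer share = εs/(εs + |εd|) = 1.8/(1.8 + 0.8) = 9/13; seller share = |εd|/(εs + |εd|) = 4/13.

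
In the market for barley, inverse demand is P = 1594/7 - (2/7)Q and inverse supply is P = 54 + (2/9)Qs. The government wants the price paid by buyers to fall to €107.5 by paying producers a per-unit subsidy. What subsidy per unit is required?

At a buyer price of 107.5, quantity demanded is 797 − 3.5·107.5 = 420.75.
Sellers supply 420.75 only when they receive Ps = 54 + (2/9)·420.75 = 147.5.
s = Ps − Pb = 147.5 − 107.5 = 40.

Required subsidy s = €40 per unit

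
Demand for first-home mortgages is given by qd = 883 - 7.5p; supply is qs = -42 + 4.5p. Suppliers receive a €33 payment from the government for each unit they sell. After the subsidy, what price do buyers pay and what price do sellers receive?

Pre-subsidy: 883 - 7.5p = -42 + 4.5p gives p* = 925/12, q* = 304.875.
With the subsidy, sellers receive ps = pb + 33 for each unit, where pb is the price buyers pay.
Supply in terms of pb becomes qs = -42 + 4.5(pb + 33) = 106.5 + 4.5pb. Setting this equal to demand: 883 - 7.5pb = 106.5 + 4.5pb, so pb = 1553/24.
Sellers receive ps = 1553/24 + 33 = 2345/24; q' = 883 − 7.5·(1553/24) = 397.6875.

Buyers pay 1553/24; sellers receive 2345/24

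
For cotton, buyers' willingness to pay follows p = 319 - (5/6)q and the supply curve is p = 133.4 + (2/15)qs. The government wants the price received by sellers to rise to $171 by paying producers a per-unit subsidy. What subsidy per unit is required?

At a seller price of 171, quantity supplied is -1000.5 + 7.5·171 = 282.
Buyers absorb 282 only when they pay pb = 319 − (5/6)·282 = 84.
s = ps − pb = 171 − 84 = 87.

Required subsidy s = $87 per unit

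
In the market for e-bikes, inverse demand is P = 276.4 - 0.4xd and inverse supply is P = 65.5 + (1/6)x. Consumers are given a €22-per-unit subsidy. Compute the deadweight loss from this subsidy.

Deadweight loss = 7260/17

Pre-subsidy: 276.4 - 0.4x = 65.5 + (1/6)x gives x* = 6327/17 and P* = 2168/17.
With the rebate, buyers effectively pay Pb = Ps − 22, where Ps is the price sellers receive.
On the curves, Pb = 276.4 - 0.4x and Ps = 65.5 + (1/6)x; the wedge Ps − Pb = 22 gives 65.5 + (1/6)x − (276.4 - 0.4x) = 22, so x' = 411.
Then Pb = 276.4 − 0.4·411 = 112 and Ps = 65.5 + (1/6)·411 = 134.
The subsidy expands output by 411 − 6327/17 = 660/17 past the efficient level; on those units the gap between marginal cost and willingness to pay runs from 0 up to 22.
DWL = ½ × 22 × 660/17 = 7260/17.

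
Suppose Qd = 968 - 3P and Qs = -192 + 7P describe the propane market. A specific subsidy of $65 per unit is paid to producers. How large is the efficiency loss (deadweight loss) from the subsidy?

Pre-subsidy: 968 - 3P = -192 + 7P gives P* = 116, Q* = 620.
With the subsidy, sellers receive Ps = Pb + 65 for each unit, where Pb is the price buyers pay.
Supply in terms of Pb becomes Qs = -192 + 7(Pb + 65) = 263 + 7Pb. Setting this equal to demand: 968 - 3Pb = 263 + 7Pb, so Pb = 70.5.
Sellers receive Ps = 70.5 + 65 = 135.5; Q' = 968 − 3·70.5 = 756.5.
The subsidy expands output by 756.5 − 620 = 136.5 past the efficient level; on those units the gap between marginal cost and willingness to pay runs from 0 up to 65.
DWL = ½ × 65 × 136.5 = 4436.25.

Deadweight loss = $4436.25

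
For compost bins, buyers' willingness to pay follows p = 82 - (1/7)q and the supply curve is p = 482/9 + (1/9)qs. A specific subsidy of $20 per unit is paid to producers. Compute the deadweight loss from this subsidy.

Pre-subsidy: 82 - (1/7)q = 482/9 + (1/9)q gives q* = 112 and p* = 66.
With the subsidy, sellers receive ps = pb + 20 for each unit, where pb is the price buyers pay.
On the curves, pb = 82 - (1/7)q and ps = 482/9 + (1/9)q; the wedge ps − pb = 20 gives 482/9 + (1/9)q − (82 - (1/7)q) = 20, so q' = 190.75.
Then pb = 82 − (1/7)·190.75 = 54.75 and ps = 482/9 + (1/9)·190.75 = 74.75.
The subsidy expands output by 190.75 − 112 = 78.75 past the efficient level; on those units the gap between marginal cost and willingness to pay runs from 0 up to 20.
DWL = ½ × 20 × 78.75 = 787.5.

Deadweight loss = $787.5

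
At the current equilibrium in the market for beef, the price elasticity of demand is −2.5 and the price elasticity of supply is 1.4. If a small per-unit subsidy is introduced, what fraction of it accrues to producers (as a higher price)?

Producer share = 25/39

For a small subsidy around the equilibrium, the benefit split depends on the relative slopes, which at a point are proportional to the elasticities.
Buyer share = εs/(εs + |εd|) = 1.4/(1.4 + 2.5) = 14/39; seller share = |εd|/(εs + |εd|) = 25/39.
So producers capture 25/39 of the subsidy.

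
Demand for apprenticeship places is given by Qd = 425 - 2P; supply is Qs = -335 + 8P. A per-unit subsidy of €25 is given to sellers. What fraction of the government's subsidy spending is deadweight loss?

Pre-subsidy: 425 - 2P = -335 + 8P gives P* = 76, Q* = 273.
With the subsidy, sellers receive Ps = Pb + 25 for each unit, where Pb is the price buyers pay.
Supply in terms of Pb becomes Qs = -335 + 8(Pb + 25) = -135 + 8Pb. Setting this equal to demand: 425 - 2Pb = -135 + 8Pb, so Pb = 56.
Sellers receive Ps = 56 + 25 = 81; Q' = 425 − 2·56 = 313.
ΔCS = ½(273 + 313)(76 − 56) = 5860; ΔPS = ½(273 + 313)(81 − 76) = 1465.
Government spending = 25 × 313 = 7825.
DWL = ½ × 25 × (313 − 273) = 500; fraction = 500 / 7825 = 20/313.

DWL / government spending = 20/313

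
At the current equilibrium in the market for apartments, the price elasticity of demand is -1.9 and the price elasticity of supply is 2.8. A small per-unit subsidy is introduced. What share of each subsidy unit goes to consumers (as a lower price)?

Consumer share = 28/47

For a small subsidy around the equilibrium, the benefit split depends on the relative slopes, which at a point are proportional to the elasticities.
Buyer share = εs/(εs + |εd|) = 2.8/(2.8 + 1.9) = 28/47; seller share = |εd|/(εs + |εd|) = 19/47.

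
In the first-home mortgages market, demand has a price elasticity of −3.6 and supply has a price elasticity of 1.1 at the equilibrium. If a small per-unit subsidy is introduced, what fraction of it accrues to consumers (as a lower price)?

Consumer share = 11/47

For a small subsidy around the equilibrium, the benefit split depends on the relative slopes, which at a point are proportional to the elasticities.
Buyer share = εs/(εs + |εd|) = 1.1/(1.1 + 3.6) = 11/47; seller share = |εd|/(εs + |εd|) = 36/47.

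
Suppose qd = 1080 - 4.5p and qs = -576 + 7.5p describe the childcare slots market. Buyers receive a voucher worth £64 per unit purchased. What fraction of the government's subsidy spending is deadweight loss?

DWL / government spending = 10/71

Pre-subsidy: 1080 - 4.5p = -576 + 7.5p gives p* = 138, q* = 459.
With the rebate, buyers effectively pay pb = ps − 64, where ps is the price sellers receive.
Demand in terms of ps becomes qd = 1080 − 4.5(ps − 64) = 1368 - 4.5ps. Setting this equal to supply: 1368 - 4.5ps = -576 + 7.5ps, so ps = 162.
Buyers pay pb = 162 − 64 = 98; q' = -576 + 7.5·162 = 639.
ΔCS = ½(459 + 639)(138 − 98) = 21960; ΔPS = ½(459 + 639)(162 − 138) = 13176.
Government spending = 64 × 639 = 40896.
DWL = ½ × 64 × (639 − 459) = 5760; fraction = 5760 / 40896 = 10/71.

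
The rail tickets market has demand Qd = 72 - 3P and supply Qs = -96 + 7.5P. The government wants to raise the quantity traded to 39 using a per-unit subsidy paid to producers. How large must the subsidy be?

At Q = 39, invert demand for the buyer price: Pb = (72 − 39)/3 = 11; invert supply for the seller price: Ps = (39 − (-96))/7.5 = 18.
The subsidy must fill the gap: s = Ps − Pb = 18 − 11 = 7.

Required subsidy s = 7 per unit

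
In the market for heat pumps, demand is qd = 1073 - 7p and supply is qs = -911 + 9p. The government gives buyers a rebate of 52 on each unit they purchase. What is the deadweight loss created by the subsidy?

Deadweight loss = 5323.5

Pre-subsidy: 1073 - 7p = -911 + 9p gives p* = 124, q* = 205.
With the rebate, buyers effectively pay pb = ps − 52, where ps is the price sellers receive.
Demand in terms of ps becomes qd = 1073 − 7(ps − 52) = 1437 - 7ps. Setting this equal to supply: 1437 - 7ps = -911 + 9ps, so ps = 146.75.
Buyers pay pb = 146.75 − 52 = 94.75; q' = -911 + 9·146.75 = 409.75.
The subsidy expands output by 409.75 − 205 = 204.75 past the efficient level; on those units the gap between marginal cost and willingness to pay runs from 0 up to 52.
DWL = ½ × 52 × 204.75 = 5323.5.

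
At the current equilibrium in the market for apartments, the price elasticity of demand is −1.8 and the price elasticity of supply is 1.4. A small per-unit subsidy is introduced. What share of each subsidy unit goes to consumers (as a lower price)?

Consumer share = 0.4375

For a small subsidy around the equilibrium, the benefit split depends on the relative slopes, which at a point are proportional to the elasticities.
Buyer share = εs/(εs + |εd|) = 1.4/(1.4 + 1.8) = 0.4375; seller share = |εd|/(εs + |εd|) = 0.5625.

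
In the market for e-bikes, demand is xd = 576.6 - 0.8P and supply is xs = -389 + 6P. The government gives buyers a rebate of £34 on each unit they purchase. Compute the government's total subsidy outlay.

Government cost = £16558

Pre-subsidy: 576.6 - 0.8P = -389 + 6P gives P* = 142, x* = 463.
With the rebate, buyers effectively pay Pb = Ps − 34, where Ps is the price sellers receive.
Demand in terms of Ps becomes xd = 576.6 − 0.8(Ps − 34) = 603.8 - 0.8Ps. Setting this equal to supply: 603.8 - 0.8Ps = -389 + 6Ps, so Ps = 146.
Buyers pay Pb = 146 − 34 = 112; x' = -389 + 6·146 = 487.
Government outlay = subsidy × quantity = 34 × 487 = 16558.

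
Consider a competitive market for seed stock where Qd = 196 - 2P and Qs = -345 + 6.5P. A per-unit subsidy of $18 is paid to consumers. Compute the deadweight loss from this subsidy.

Pre-subsidy: 196 - 2P = -345 + 6.5P gives P* = 1082/17, Q* = 1168/17.
With the rebate, buyers effectively pay Pb = Ps − 18, where Ps is the price sellers receive.
Demand in terms of Ps becomes Qd = 196 − 2(Ps − 18) = 232 - 2Ps. Setting this equal to supply: 232 - 2Ps = -345 + 6.5Ps, so Ps = 1154/17.
Buyers pay Pb = 1154/17 − 18 = 848/17; Q' = -345 + 6.5·(1154/17) = 1636/17.
The subsidy expands output by 1636/17 − 1168/17 = 468/17 past the efficient level; on those units the gap between marginal cost and willingness to pay runs from 0 up to 18.
DWL = ½ × 18 × 468/17 = 4212/17.

Deadweight loss = 4212/17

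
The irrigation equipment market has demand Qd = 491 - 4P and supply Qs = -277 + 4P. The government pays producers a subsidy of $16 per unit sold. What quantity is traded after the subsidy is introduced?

Q' = 139

Pre-subsidy: 491 - 4P = -277 + 4P gives P* = 96, Q* = 107.
With the subsidy, sellers receive Ps = Pb + 16 for each unit, where Pb is the price buyers pay.
Supply in terms of Pb becomes Qs = -277 + 4(Pb + 16) = -213 + 4Pb. Setting this equal to demand: 491 - 4Pb = -213 + 4Pb, so Pb = 88.
Sellers receive Ps = 88 + 16 = 104; Q' = 491 − 4·88 = 139.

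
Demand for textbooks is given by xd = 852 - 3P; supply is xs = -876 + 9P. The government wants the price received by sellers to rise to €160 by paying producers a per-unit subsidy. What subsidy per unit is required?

Required subsidy s = €64 per unit

At a seller price of 160, quantity supplied is -876 + 9·160 = 564.
Buyers absorb 564 only when they pay Pb with 852 − 3·Pb = 564, i.e. Pb = 96.
s = Ps − Pb = 160 − 96 = 64.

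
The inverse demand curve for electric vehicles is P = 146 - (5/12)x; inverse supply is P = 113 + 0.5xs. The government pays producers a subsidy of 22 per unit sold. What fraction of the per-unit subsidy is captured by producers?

Pre-subsidy: 146 - (5/12)x = 113 + 0.5x gives x* = 36 and P* = 131.
With the subsidy, sellers receive Ps = Pb + 22 for each unit, where Pb is the price buyers pay.
On the curves, Pb = 146 - (5/12)x and Ps = 113 + 0.5x; the wedge Ps − Pb = 22 gives 113 + 0.5x − (146 - (5/12)x) = 22, so x' = 60.
Then Pb = 146 − (5/12)·60 = 121 and Ps = 113 + 0.5·60 = 143.
Buyers' price falls by P* − Pb = 131 − 121 = 10; sellers' price rises by Ps − P* = 143 − 131 = 12.
So producers capture 12/22 = 6/11 of each unit of subsidy.

Producer share = 6/11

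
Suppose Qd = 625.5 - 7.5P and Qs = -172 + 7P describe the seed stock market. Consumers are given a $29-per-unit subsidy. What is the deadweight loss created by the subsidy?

Deadweight loss = $1522.5

Pre-subsidy: 625.5 - 7.5P = -172 + 7P gives P* = 55, Q* = 213.
With the rebate, buyers effectively pay Pb = Ps − 29, where Ps is the price sellers receive.
Demand in terms of Ps becomes Qd = 625.5 − 7.5(Ps − 29) = 843 - 7.5Ps. Setting this equal to supply: 843 - 7.5Ps = -172 + 7Ps, so Ps = 70.
Buyers pay Pb = 70 − 29 = 41; Q' = -172 + 7·70 = 318.
The subsidy expands output by 318 − 213 = 105 past the efficient level; on those units the gap between marginal cost and willingness to pay runs from 0 up to 29.
DWL = ½ × 29 × 105 = 1522.5.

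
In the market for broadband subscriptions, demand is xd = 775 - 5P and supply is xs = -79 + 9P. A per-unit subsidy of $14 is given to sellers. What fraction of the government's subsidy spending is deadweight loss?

DWL / government spending = 9/206

Pre-subsidy: 775 - 5P = -79 + 9P gives P* = 61, x* = 470.
With the subsidy, sellers receive Ps = Pb + 14 for each unit, where Pb is the price buyers pay.
Supply in terms of Pb becomes xs = -79 + 9(Pb + 14) = 47 + 9Pb. Setting this equal to demand: 775 - 5Pb = 47 + 9Pb, so Pb = 52.
Sellers receive Ps = 52 + 14 = 66; x' = 775 − 5·52 = 515.
ΔCS = ½(470 + 515)(61 − 52) = 4432.5; ΔPS = ½(470 + 515)(66 − 61) = 2462.5.
Government spending = 14 × 515 = 7210.
DWL = ½ × 14 × (515 − 470) = 315; fraction = 315 / 7210 = 9/206.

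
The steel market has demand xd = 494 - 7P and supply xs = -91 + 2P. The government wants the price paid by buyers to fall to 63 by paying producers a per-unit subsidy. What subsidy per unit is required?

Required subsidy s = 9 per unit

At a buyer price of 63, quantity demanded is 494 − 7·63 = 53.
Sellers supply 53 only when they receive Ps with -91 + 2·Ps = 53, i.e. Ps = 72.
s = Ps − Pb = 72 − 63 = 9.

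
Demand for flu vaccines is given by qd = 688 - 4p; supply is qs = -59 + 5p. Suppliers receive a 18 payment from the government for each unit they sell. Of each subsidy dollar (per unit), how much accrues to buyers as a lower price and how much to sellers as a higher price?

Pre-subsidy: 688 - 4p = -59 + 5p gives p* = 83, q* = 356.
With the subsidy, sellers receive ps = pb + 18 for each unit, where pb is the price buyers pay.
Supply in terms of pb becomes qs = -59 + 5(pb + 18) = 31 + 5pb. Setting this equal to demand: 688 - 4pb = 31 + 5pb, so pb = 73.
Sellers receive ps = 73 + 18 = 91; q' = 688 − 4·73 = 396.
Buyers' price falls by p* − pb = 83 − 73 = 10; sellers' price rises by ps − p* = 91 − 83 = 8.

Buyers gain 10 per unit; sellers gain 8 per unit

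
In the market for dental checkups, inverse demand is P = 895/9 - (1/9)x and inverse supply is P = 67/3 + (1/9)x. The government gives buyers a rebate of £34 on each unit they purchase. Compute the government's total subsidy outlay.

Pre-subsidy: 895/9 - (1/9)x = 67/3 + (1/9)x gives x* = 347 and P* = 548/9.
With the rebate, buyers effectively pay Pb = Ps − 34, where Ps is the price sellers receive.
On the curves, Pb = 895/9 - (1/9)x and Ps = 67/3 + (1/9)x; the wedge Ps − Pb = 34 gives 67/3 + (1/9)x − (895/9 - (1/9)x) = 34, so x' = 500.
Then Pb = 895/9 − (1/9)·500 = 395/9 and Ps = 67/3 + (1/9)·500 = 701/9.
Government outlay = subsidy × quantity = 34 × 500 = 17000.

Government cost = £17000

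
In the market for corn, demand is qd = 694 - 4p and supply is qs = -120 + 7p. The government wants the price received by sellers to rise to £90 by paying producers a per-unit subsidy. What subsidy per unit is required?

Required subsidy s = £44 per unit

At a seller price of 90, quantity supplied is -120 + 7·90 = 510.
Buyers absorb 510 only when they pay pb with 694 − 4·pb = 510, i.e. pb = 46.
s = ps − pb = 90 − 46 = 44.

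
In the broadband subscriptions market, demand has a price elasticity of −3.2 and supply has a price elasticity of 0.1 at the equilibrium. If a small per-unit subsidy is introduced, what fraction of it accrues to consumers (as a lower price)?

Consumer share = 1/33

For a small subsidy around the equilibrium, the benefit split depends on the relative slopes, which at a point are proportional to the elasticities.
Buyer share = εs/(εs + |εd|) = 0.1/(0.1 + 3.2) = 1/33; seller share = |εd|/(εs + |εd|) = 32/33.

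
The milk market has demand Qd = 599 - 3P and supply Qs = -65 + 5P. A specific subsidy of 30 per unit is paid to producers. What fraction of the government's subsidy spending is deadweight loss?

Pre-subsidy: 599 - 3P = -65 + 5P gives P* = 83, Q* = 350.
With the subsidy, sellers receive Ps = Pb + 30 for each unit, where Pb is the price buyers pay.
Supply in terms of Pb becomes Qs = -65 + 5(Pb + 30) = 85 + 5Pb. Setting this equal to demand: 599 - 3Pb = 85 + 5Pb, so Pb = 64.25.
Sellers receive Ps = 64.25 + 30 = 94.25; Q' = 599 − 3·64.25 = 406.25.
ΔCS = ½(350 + 406.25)(83 − 64.25) = 7089.84375; ΔPS = ½(350 + 406.25)(94.25 − 83) = 4253.90625.
Government spending = 30 × 406.25 = 12187.5.
DWL = ½ × 30 × (406.25 − 350) = 843.75; fraction = 843.75 / 12187.5 = 9/130.

DWL / government spending = 9/130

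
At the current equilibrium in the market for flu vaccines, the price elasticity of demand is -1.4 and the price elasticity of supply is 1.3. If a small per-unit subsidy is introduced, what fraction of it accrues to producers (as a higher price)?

Producer share = 14/27

For a small subsidy around the equilibrium, the benefit split depends on the relative slopes, which at a point are proportional to the elasticities.
Buyer share = εs/(εs + |εd|) = 1.3/(1.3 + 1.4) = 13/27; seller share = |εd|/(εs + |εd|) = 14/27.
So producers capture 14/27 of the subsidy.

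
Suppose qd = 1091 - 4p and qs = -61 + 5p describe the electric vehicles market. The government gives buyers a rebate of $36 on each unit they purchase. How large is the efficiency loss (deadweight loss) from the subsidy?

Deadweight loss = $1440

Pre-subsidy: 1091 - 4p = -61 + 5p gives p* = 128, q* = 579.
With the rebate, buyers effectively pay pb = ps − 36, where ps is the price sellers receive.
Demand in terms of ps becomes qd = 1091 − 4(ps − 36) = 1235 - 4ps. Setting this equal to supply: 1235 - 4ps = -61 + 5ps, so ps = 144.
Buyers pay pb = 144 − 36 = 108; q' = -61 + 5·144 = 659.
The subsidy expands output by 659 − 579 = 80 past the efficient level; on those units the gap between marginal cost and willingness to pay runs from 0 up to 36.
DWL = ½ × 36 × 80 = 1440.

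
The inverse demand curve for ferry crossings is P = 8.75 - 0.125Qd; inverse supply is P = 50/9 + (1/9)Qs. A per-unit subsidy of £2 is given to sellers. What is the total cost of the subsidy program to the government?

Government cost = £44

Pre-subsidy: 8.75 - 0.125Q = 50/9 + (1/9)Q gives Q* = 230/17 and P* = 120/17.
With the subsidy, sellers receive Ps = Pb + 2 for each unit, where Pb is the price buyers pay.
On the curves, Pb = 8.75 - 0.125Q and Ps = 50/9 + (1/9)Q; the wedge Ps − Pb = 2 gives 50/9 + (1/9)Q − (8.75 - 0.125Q) = 2, so Q' = 22.
Then Pb = 8.75 − 0.125·22 = 6 and Ps = 50/9 + (1/9)·22 = 8.
Government outlay = subsidy × quantity = 2 × 22 = 44.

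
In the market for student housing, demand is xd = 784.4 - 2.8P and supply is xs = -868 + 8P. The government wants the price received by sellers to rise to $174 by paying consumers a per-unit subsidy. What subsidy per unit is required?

At a seller price of 174, quantity supplied is -868 + 8·174 = 524.
Buyers absorb 524 only when they pay Pb with 784.4 − 2.8·Pb = 524, i.e. Pb = 93.
s = Ps − Pb = 174 − 93 = 81.

Required subsidy s = $81 per unit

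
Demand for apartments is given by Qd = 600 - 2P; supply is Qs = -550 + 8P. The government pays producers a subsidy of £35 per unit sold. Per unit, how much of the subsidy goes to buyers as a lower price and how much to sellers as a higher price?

Buyers gain £28 per unit; sellers gain £7 per unit

Pre-subsidy: 600 - 2P = -550 + 8P gives P* = 115, Q* = 370.
With the subsidy, sellers receive Ps = Pb + 35 for each unit, where Pb is the price buyers pay.
Supply in terms of Pb becomes Qs = -550 + 8(Pb + 35) = -270 + 8Pb. Setting this equal to demand: 600 - 2Pb = -270 + 8Pb, so Pb = 87.
Sellers receive Ps = 87 + 35 = 122; Q' = 600 − 2·87 = 426.
Buyers' price falls by P* − Pb = 115 − 87 = 28; sellers' price rises by Ps − P* = 122 − 115 = 7.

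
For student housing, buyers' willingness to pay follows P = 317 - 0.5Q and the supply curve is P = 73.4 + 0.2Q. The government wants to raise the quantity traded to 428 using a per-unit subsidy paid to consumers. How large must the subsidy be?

Required subsidy s = 56 per unit

At Q = 428, from the demand curve buyers pay Pb = 317 − 0.5·428 = 103; from the supply curve sellers need Ps = 73.4 + 0.2·428 = 159.
The subsidy must fill the gap: s = Ps − Pb = 159 − 103 = 56.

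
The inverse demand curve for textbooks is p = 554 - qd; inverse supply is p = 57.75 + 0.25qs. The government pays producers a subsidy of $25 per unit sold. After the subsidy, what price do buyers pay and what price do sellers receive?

Buyers pay $137; sellers receive $162

Pre-subsidy: 554 - q = 57.75 + 0.25q gives q* = 397 and p* = 157.
With the subsidy, sellers receive ps = pb + 25 for each unit, where pb is the price buyers pay.
On the curves, pb = 554 - q and ps = 57.75 + 0.25q; the wedge ps − pb = 25 gives 57.75 + 0.25q − (554 - q) = 25, so q' = 417.
Then pb = 554 − 1·417 = 137 and ps = 57.75 + 0.25·417 = 162.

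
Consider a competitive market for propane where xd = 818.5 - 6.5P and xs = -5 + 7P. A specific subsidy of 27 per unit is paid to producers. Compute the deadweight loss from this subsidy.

Pre-subsidy: 818.5 - 6.5P = -5 + 7P gives P* = 61, x* = 422.
With the subsidy, sellers receive Ps = Pb + 27 for each unit, where Pb is the price buyers pay.
Supply in terms of Pb becomes xs = -5 + 7(Pb + 27) = 184 + 7Pb. Setting this equal to demand: 818.5 - 6.5Pb = 184 + 7Pb, so Pb = 47.
Sellers receive Ps = 47 + 27 = 74; x' = 818.5 − 6.5·47 = 513.
The subsidy expands output by 513 − 422 = 91 past the efficient level; on those units the gap between marginal cost and willingness to pay runs from 0 up to 27.
DWL = ½ × 27 × 91 = 1228.5.

Deadweight loss = 1228.5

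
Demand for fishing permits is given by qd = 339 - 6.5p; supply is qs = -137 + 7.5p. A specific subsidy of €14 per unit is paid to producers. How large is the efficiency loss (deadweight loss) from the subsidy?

Pre-subsidy: 339 - 6.5p = -137 + 7.5p gives p* = 34, q* = 118.
With the subsidy, sellers receive ps = pb + 14 for each unit, where pb is the price buyers pay.
Supply in terms of pb becomes qs = -137 + 7.5(pb + 14) = -32 + 7.5pb. Setting this equal to demand: 339 - 6.5pb = -32 + 7.5pb, so pb = 26.5.
Sellers receive ps = 26.5 + 14 = 40.5; q' = 339 − 6.5·26.5 = 166.75.
The subsidy expands output by 166.75 − 118 = 48.75 past the efficient level; on those units the gap between marginal cost and willingness to pay runs from 0 up to 14.
DWL = ½ × 14 × 48.75 = 341.25.

Deadweight loss = €341.25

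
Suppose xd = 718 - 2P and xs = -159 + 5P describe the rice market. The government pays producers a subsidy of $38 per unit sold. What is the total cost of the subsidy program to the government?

Government cost = 138776/7

Pre-subsidy: 718 - 2P = -159 + 5P gives P* = 877/7, x* = 3272/7.
With the subsidy, sellers receive Ps = Pb + 38 for each unit, where Pb is the price buyers pay.
Supply in terms of Pb becomes xs = -159 + 5(Pb + 38) = 31 + 5Pb. Setting this equal to demand: 718 - 2Pb = 31 + 5Pb, so Pb = 687/7.
Sellers receive Ps = 687/7 + 38 = 953/7; x' = 718 − 2·(687/7) = 3652/7.
Government outlay = subsidy × quantity = 38 × 3652/7 = 138776/7.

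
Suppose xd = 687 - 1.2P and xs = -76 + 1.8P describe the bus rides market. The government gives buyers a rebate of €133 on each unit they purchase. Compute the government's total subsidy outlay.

Pre-subsidy: 687 - 1.2P = -76 + 1.8P gives P* = 763/3, x* = 381.8.
With the rebate, buyers effectively pay Pb = Ps − 133, where Ps is the price sellers receive.
Demand in terms of Ps becomes xd = 687 − 1.2(Ps − 133) = 846.6 - 1.2Ps. Setting this equal to supply: 846.6 - 1.2Ps = -76 + 1.8Ps, so Ps = 4613/15.
Buyers pay Pb = 4613/15 − 133 = 2618/15; x' = -76 + 1.8·(4613/15) = 477.56.
Government outlay = subsidy × quantity = 133 × 477.56 = 63515.48.

Government cost = €63515.48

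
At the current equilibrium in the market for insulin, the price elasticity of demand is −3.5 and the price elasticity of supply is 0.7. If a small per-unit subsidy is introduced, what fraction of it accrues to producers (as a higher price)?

Producer share = 5/6

For a small subsidy around the equilibrium, the benefit split depends on the relative slopes, which at a point are proportional to the elasticities.
Buyer share = εs/(εs + |εd|) = 0.7/(0.7 + 3.5) = 1/6; seller share = |εd|/(εs + |εd|) = 5/6.
So producers capture 5/6 of the subsidy.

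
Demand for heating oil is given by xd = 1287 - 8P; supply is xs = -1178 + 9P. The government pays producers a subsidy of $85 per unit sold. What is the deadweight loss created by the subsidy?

Pre-subsidy: 1287 - 8P = -1178 + 9P gives P* = 145, x* = 127.
With the subsidy, sellers receive Ps = Pb + 85 for each unit, where Pb is the price buyers pay.
Supply in terms of Pb becomes xs = -1178 + 9(Pb + 85) = -413 + 9Pb. Setting this equal to demand: 1287 - 8Pb = -413 + 9Pb, so Pb = 100.
Sellers receive Ps = 100 + 85 = 185; x' = 1287 − 8·100 = 487.
The subsidy expands output by 487 − 127 = 360 past the efficient level; on those units the gap between marginal cost and willingness to pay runs from 0 up to 85.
DWL = ½ × 85 × 360 = 15300.

Deadweight loss = $15300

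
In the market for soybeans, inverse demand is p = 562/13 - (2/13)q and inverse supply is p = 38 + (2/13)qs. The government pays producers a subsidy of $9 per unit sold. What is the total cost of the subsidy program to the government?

Pre-subsidy: 562/13 - (2/13)q = 38 + (2/13)q gives q* = 17 and p* = 528/13.
With the subsidy, sellers receive ps = pb + 9 for each unit, where pb is the price buyers pay.
On the curves, pb = 562/13 - (2/13)q and ps = 38 + (2/13)q; the wedge ps − pb = 9 gives 38 + (2/13)q − (562/13 - (2/13)q) = 9, so q' = 46.25.
Then pb = 562/13 − (2/13)·46.25 = 939/26 and ps = 38 + (2/13)·46.25 = 1173/26.
Government outlay = subsidy × quantity = 9 × 46.25 = 416.25.

Government cost = $416.25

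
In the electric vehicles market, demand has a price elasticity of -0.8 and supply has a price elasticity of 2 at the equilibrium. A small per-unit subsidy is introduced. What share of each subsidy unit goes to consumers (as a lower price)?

For a small subsidy around the equilibrium, the benefit split depends on the relative slopes, which at a point are proportional to the elasticities.
Buyer share = εs/(εs + |εd|) = 2/(2 + 0.8) = 5/7; seller share = |εd|/(εs + |εd|) = 2/7.

Consumer share = 5/7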